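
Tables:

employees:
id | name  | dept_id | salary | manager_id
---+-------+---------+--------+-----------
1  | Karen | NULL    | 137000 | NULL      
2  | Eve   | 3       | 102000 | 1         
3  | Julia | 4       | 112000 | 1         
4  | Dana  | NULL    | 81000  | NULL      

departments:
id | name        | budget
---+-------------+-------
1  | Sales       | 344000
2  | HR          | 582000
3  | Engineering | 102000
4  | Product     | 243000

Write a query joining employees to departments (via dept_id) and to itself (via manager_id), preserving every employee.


Two LEFT JOINs from the same base table employees: one to departments via dept_id, one to employees itself via manager_id. Both are LEFT so every employee is preserved.
Match against departments:
  - employee 1 (Karen): dept_id=NULL, no match -> kept with NULL
  - employee 2 (Eve): dept_id=3 -> matches Engineering
  - employee 3 (Julia): dept_id=4 -> matches Product
  - employee 4 (Dana): dept_id=NULL, no match -> kept with NULL
Match against employees (self):
  - employee 1 (Karen): manager_id=NULL -> NULL
  - employee 2 (Eve): manager_id=1 -> Karen
  - employee 3 (Julia): manager_id=1 -> Karen
  - employee 4 (Dana): manager_id=NULL -> NULL

SQL:
SELECT a.name, b.name AS department, c.name AS manager
FROM employees a
LEFT JOIN departments b ON a.dept_id = b.id
LEFT JOIN employees c ON a.manager_id = c.id

Result:
name  | department  | manager
------+-------------+--------
Karen | NULL        | NULL   
Eve   | Engineering | Karen  
Julia | Product     | Karen  
Dana  | NULL        | NULL   


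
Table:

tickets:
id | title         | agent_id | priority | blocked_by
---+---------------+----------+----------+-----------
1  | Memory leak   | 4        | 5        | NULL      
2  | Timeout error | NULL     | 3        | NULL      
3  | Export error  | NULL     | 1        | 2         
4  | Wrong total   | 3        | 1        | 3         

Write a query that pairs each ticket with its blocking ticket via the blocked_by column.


This is a self-join: tickets is joined to a second copy of itself, matching each row's blocked_by to another row's id. Use LEFT JOIN so rows with blocked_by=NULL are kept.
  - ticket 1 (Memory leak): blocked_by=NULL -> NULL
  - ticket 2 (Timeout error): blocked_by=NULL -> NULL
  - ticket 3 (Export error): blocked_by=2 -> Timeout error
  - ticket 4 (Wrong total): blocked_by=3 -> Export error

SQL:
SELECT a.title AS item, b.title AS blocked_by
FROM tickets a
LEFT JOIN tickets b ON a.blocked_by = b.id

Result:
item          | blocked_by   
--------------+--------------
Memory leak   | NULL         
Timeout error | NULL         
Export error  | Timeout error
Wrong total   | Export error 


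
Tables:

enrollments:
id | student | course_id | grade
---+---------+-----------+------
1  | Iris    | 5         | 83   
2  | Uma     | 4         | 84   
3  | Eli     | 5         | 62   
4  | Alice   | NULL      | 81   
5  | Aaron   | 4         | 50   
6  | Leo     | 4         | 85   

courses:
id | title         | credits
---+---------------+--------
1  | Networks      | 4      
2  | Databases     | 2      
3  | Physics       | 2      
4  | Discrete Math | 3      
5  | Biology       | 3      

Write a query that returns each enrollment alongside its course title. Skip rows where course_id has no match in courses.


INNER JOIN keeps only enrollments rows whose course_id matches an id in courses. Walk through each enrollment:
  - enrollment 1 (Iris): course_id=5 -> matches Biology
  - enrollment 2 (Uma): course_id=4 -> matches Discrete Math
  - enrollment 3 (Eli): course_id=5 -> matches Biology
  - enrollment 4 (Alice): course_id=NULL, no match -> dropped
  - enrollment 5 (Aaron): course_id=4 -> matches Discrete Math
  - enrollment 6 (Leo): course_id=4 -> matches Discrete Math
So 1 of 6 rows is dropped.

SQL:
SELECT a.student, b.title AS course
FROM enrollments a
INNER JOIN courses b ON a.course_id = b.id

Result:
student | course       
--------+--------------
Iris    | Biology      
Uma     | Discrete Math
Eli     | Biology      
Aaron   | Discrete Math
Leo     | Discrete Math


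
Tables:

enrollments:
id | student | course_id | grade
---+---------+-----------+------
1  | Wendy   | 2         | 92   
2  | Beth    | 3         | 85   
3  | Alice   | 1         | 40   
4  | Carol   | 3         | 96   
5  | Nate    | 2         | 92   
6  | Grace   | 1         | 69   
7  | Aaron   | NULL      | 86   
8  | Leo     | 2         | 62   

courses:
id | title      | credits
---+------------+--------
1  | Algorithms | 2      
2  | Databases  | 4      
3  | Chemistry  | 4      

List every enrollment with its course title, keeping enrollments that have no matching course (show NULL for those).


LEFT JOIN keeps every row from enrollments (the left table); where course_id has no match in courses, the course columns become NULL. Walk through each enrollment:
  - enrollment 1 (Wendy): course_id=2 -> matches Databases
  - enrollment 2 (Beth): course_id=3 -> matches Chemistry
  - enrollment 3 (Alice): course_id=1 -> matches Algorithms
  - enrollment 4 (Carol): course_id=3 -> matches Chemistry
  - enrollment 5 (Nate): course_id=2 -> matches Databases
  - enrollment 6 (Grace): course_id=1 -> matches Algorithms
  - enrollment 7 (Aaron): course_id=NULL, no match -> kept with NULL
  - enrollment 8 (Leo): course_id=2 -> matches Databases
All 8 rows appear; 1 has NULL course.

SQL:
SELECT a.student, b.title AS course
FROM enrollments a
LEFT JOIN courses b ON a.course_id = b.id

Result:
student | course    
--------+-----------
Wendy   | Databases 
Beth    | Chemistry 
Alice   | Algorithms
Carol   | Chemistry 
Nate    | Databases 
Grace   | Algorithms
Aaron   | NULL      
Leo     | Databases 


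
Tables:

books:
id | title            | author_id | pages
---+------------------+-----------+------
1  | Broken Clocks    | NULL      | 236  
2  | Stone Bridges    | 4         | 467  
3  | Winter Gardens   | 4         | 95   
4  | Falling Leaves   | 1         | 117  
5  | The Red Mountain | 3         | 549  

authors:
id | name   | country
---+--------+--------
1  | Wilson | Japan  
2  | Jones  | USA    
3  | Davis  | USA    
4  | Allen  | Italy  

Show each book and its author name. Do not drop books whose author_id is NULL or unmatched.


LEFT JOIN keeps every row from books (the left table); where author_id has no match in authors, the author columns become NULL. Walk through each book:
  - book 1 (Broken Clocks): author_id=NULL, no match -> kept with NULL
  - book 2 (Stone Bridges): author_id=4 -> matches Allen
  - book 3 (Winter Gardens): author_id=4 -> matches Allen
  - book 4 (Falling Leaves): author_id=1 -> matches Wilson
  - book 5 (The Red Mountain): author_id=3 -> matches Davis
All 5 rows appear; 1 has NULL author.

SQL:
SELECT a.title, b.name AS author
FROM books a
LEFT JOIN authors b ON a.author_id = b.id

Result:
title            | author
-----------------+-------
Broken Clocks    | NULL  
Stone Bridges    | Allen 
Winter Gardens   | Allen 
Falling Leaves   | Wilson
The Red Mountain | Davis 


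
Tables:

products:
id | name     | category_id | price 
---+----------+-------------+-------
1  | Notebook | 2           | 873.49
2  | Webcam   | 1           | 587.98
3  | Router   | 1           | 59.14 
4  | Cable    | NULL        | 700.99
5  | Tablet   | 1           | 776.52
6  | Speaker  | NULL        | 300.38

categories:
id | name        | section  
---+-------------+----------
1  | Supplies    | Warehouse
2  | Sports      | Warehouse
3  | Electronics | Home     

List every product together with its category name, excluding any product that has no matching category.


INNER JOIN keeps only products rows whose category_id matches an id in categories. Walk through each product:
  - product 1 (Notebook): category_id=2 -> matches Sports
  - product 2 (Webcam): category_id=1 -> matches Supplies
  - product 3 (Router): category_id=1 -> matches Supplies
  - product 4 (Cable): category_id=NULL, no match -> dropped
  - product 5 (Tablet): category_id=1 -> matches Supplies
  - product 6 (Speaker): category_id=NULL, no match -> dropped
So 2 of 6 rows are dropped.

SQL:
SELECT a.name, b.name AS category
FROM products a
INNER JOIN categories b ON a.category_id = b.id

Result:
name     | category
---------+---------
Notebook | Sports  
Webcam   | Supplies
Router   | Supplies
Tablet   | Supplies


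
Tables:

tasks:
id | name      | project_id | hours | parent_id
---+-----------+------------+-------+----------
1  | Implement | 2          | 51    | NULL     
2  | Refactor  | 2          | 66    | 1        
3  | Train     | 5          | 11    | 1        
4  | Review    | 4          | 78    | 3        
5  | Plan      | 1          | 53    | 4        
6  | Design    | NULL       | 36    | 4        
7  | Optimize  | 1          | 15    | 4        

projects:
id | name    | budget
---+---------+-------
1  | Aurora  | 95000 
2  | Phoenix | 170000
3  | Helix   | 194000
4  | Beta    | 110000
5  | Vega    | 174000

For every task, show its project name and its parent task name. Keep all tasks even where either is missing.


Two LEFT JOINs from the same base table tasks: one to projects via project_id, one to tasks itself via parent_id. Both are LEFT so every task is preserved.
Match against projects:
  - task 1 (Implement): project_id=2 -> matches Phoenix
  - task 2 (Refactor): project_id=2 -> matches Phoenix
  - task 3 (Train): project_id=5 -> matches Vega
  - task 4 (Review): project_id=4 -> matches Beta
  - task 5 (Plan): project_id=1 -> matches Aurora
  - task 6 (Design): project_id=NULL, no match -> kept with NULL
  - task 7 (Optimize): project_id=1 -> matches Aurora
Match against tasks (self):
  - task 1 (Implement): parent_id=NULL -> NULL
  - task 2 (Refactor): parent_id=1 -> Implement
  - task 3 (Train): parent_id=1 -> Implement
  - task 4 (Review): parent_id=3 -> Train
  - task 5 (Plan): parent_id=4 -> Review
  - task 6 (Design): parent_id=4 -> Review
  - task 7 (Optimize): parent_id=4 -> Review

SQL:
SELECT a.name, b.name AS project, c.name AS parent
FROM tasks a
LEFT JOIN projects b ON a.project_id = b.id
LEFT JOIN tasks c ON a.parent_id = c.id

Result:
name      | project | parent   
----------+---------+----------
Implement | Phoenix | NULL     
Refactor  | Phoenix | Implement
Train     | Vega    | Implement
Review    | Beta    | Train    
Plan      | Aurora  | Review   
Design    | NULL    | Review   
Optimize  | Aurora  | Review   


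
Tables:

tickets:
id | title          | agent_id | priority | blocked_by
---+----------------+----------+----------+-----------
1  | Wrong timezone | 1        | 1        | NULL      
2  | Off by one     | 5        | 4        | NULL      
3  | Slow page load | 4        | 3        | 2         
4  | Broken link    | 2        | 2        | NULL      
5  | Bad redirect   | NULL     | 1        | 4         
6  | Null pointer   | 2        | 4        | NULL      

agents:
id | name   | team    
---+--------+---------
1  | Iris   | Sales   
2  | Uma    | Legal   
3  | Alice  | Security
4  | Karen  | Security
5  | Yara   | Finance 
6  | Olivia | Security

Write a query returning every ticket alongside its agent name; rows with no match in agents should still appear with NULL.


LEFT JOIN keeps every row from tickets (the left table); where agent_id has no match in agents, the agent columns become NULL. Walk through each ticket:
  - ticket 1 (Wrong timezone): agent_id=1 -> matches Iris
  - ticket 2 (Off by one): agent_id=5 -> matches Yara
  - ticket 3 (Slow page load): agent_id=4 -> matches Karen
  - ticket 4 (Broken link): agent_id=2 -> matches Uma
  - ticket 5 (Bad redirect): agent_id=NULL, no match -> kept with NULL
  - ticket 6 (Null pointer): agent_id=2 -> matches Uma
All 6 rows appear; 1 has NULL agent.

SQL:
SELECT a.title, b.name AS agent
FROM tickets a
LEFT JOIN agents b ON a.agent_id = b.id

Result:
title          | agent
---------------+------
Wrong timezone | Iris 
Off by one     | Yara 
Slow page load | Karen
Broken link    | Uma  
Bad redirect   | NULL 
Null pointer   | Uma  


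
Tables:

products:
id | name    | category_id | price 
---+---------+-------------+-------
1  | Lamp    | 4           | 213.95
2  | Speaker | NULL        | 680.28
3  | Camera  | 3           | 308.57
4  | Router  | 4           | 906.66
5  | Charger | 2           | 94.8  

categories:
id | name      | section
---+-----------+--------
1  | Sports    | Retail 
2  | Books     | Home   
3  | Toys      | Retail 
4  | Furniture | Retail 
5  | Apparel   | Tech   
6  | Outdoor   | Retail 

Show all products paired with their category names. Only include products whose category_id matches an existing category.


INNER JOIN keeps only products rows whose category_id matches an id in categories. Walk through each product:
  - product 1 (Lamp): category_id=4 -> matches Furniture
  - product 2 (Speaker): category_id=NULL, no match -> dropped
  - product 3 (Camera): category_id=3 -> matches Toys
  - product 4 (Router): category_id=4 -> matches Furniture
  - product 5 (Charger): category_id=2 -> matches Books
So 1 of 5 rows is dropped.

SQL:
SELECT a.name, b.name AS category
FROM products a
INNER JOIN categories b ON a.category_id = b.id

Result:
name    | category 
--------+----------
Lamp    | Furniture
Camera  | Toys     
Router  | Furniture
Charger | Books    


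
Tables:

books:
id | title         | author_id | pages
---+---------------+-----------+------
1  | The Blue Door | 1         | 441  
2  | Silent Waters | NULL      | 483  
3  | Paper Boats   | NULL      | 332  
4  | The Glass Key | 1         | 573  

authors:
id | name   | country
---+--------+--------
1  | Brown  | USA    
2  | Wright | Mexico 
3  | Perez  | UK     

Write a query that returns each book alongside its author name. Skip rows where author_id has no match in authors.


INNER JOIN keeps only books rows whose author_id matches an id in authors. Walk through each book:
  - book 1 (The Blue Door): author_id=1 -> matches Brown
  - book 2 (Silent Waters): author_id=NULL, no match -> dropped
  - book 3 (Paper Boats): author_id=NULL, no match -> dropped
  - book 4 (The Glass Key): author_id=1 -> matches Brown
So 2 of 4 rows are dropped.

SQL:
SELECT a.title, b.name AS author
FROM books a
INNER JOIN authors b ON a.author_id = b.id

Result:
title         | author
--------------+-------
The Blue Door | Brown 
The Glass Key | Brown 


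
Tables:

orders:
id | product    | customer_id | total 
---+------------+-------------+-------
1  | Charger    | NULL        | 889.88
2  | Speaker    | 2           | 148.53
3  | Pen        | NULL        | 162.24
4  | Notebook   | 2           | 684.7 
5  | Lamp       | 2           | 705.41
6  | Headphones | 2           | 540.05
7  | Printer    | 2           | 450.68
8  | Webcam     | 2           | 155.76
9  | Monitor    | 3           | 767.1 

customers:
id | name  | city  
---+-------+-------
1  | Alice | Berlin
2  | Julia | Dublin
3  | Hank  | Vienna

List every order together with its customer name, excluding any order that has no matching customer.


INNER JOIN keeps only orders rows whose customer_id matches an id in customers. Walk through each order:
  - order 1 (Charger): customer_id=NULL, no match -> dropped
  - order 2 (Speaker): customer_id=2 -> matches Julia
  - order 3 (Pen): customer_id=NULL, no match -> dropped
  - order 4 (Notebook): customer_id=2 -> matches Julia
  - order 5 (Lamp): customer_id=2 -> matches Julia
  - order 6 (Headphones): customer_id=2 -> matches Julia
  - order 7 (Printer): customer_id=2 -> matches Julia
  - order 8 (Webcam): customer_id=2 -> matches Julia
  - order 9 (Monitor): customer_id=3 -> matches Hank
So 2 of 9 rows are dropped.

SQL:
SELECT a.product, b.name AS customer
FROM orders a
INNER JOIN customers b ON a.customer_id = b.id

Result:
product    | customer
-----------+---------
Speaker    | Julia   
Notebook   | Julia   
Lamp       | Julia   
Headphones | Julia   
Printer    | Julia   
Webcam     | Julia   
Monitor    | Hank    


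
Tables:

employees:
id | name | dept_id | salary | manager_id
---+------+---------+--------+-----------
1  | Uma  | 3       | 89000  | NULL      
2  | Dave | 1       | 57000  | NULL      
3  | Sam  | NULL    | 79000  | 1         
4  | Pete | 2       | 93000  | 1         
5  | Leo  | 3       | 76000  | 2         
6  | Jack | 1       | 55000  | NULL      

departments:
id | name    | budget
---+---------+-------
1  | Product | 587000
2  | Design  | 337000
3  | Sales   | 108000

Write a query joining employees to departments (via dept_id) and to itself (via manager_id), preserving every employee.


Two LEFT JOINs from the same base table employees: one to departments via dept_id, one to employees itself via manager_id. Both are LEFT so every employee is preserved.
Match against departments:
  - employee 1 (Uma): dept_id=3 -> matches Sales
  - employee 2 (Dave): dept_id=1 -> matches Product
  - employee 3 (Sam): dept_id=NULL, no match -> kept with NULL
  - employee 4 (Pete): dept_id=2 -> matches Design
  - employee 5 (Leo): dept_id=3 -> matches Sales
  - employee 6 (Jack): dept_id=1 -> matches Product
Match against employees (self):
  - employee 1 (Uma): manager_id=NULL -> NULL
  - employee 2 (Dave): manager_id=NULL -> NULL
  - employee 3 (Sam): manager_id=1 -> Uma
  - employee 4 (Pete): manager_id=1 -> Uma
  - employee 5 (Leo): manager_id=2 -> Dave
  - employee 6 (Jack): manager_id=NULL -> NULL

SQL:
SELECT a.name, b.name AS department, c.name AS manager
FROM employees a
LEFT JOIN departments b ON a.dept_id = b.id
LEFT JOIN employees c ON a.manager_id = c.id

Result:
name | department | manager
-----+------------+--------
Uma  | Sales      | NULL   
Dave | Product    | NULL   
Sam  | NULL       | Uma    
Pete | Design     | Uma    
Leo  | Sales      | Dave   
Jack | Product    | NULL   


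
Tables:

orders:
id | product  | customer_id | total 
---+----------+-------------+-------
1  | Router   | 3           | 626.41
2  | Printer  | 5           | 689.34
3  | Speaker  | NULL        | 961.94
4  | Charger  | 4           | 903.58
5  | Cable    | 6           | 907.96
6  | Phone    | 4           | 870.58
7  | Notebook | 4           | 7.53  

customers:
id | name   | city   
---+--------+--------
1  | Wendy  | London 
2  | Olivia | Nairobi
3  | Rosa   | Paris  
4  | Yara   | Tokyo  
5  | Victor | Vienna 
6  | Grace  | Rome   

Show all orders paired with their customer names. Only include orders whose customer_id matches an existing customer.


INNER JOIN keeps only orders rows whose customer_id matches an id in customers. Walk through each order:
  - order 1 (Router): customer_id=3 -> matches Rosa
  - order 2 (Printer): customer_id=5 -> matches Victor
  - order 3 (Speaker): customer_id=NULL, no match -> dropped
  - order 4 (Charger): customer_id=4 -> matches Yara
  - order 5 (Cable): customer_id=6 -> matches Grace
  - order 6 (Phone): customer_id=4 -> matches Yara
  - order 7 (Notebook): customer_id=4 -> matches Yara
So 1 of 7 rows is dropped.

SQL:
SELECT a.product, b.name AS customer
FROM orders a
INNER JOIN customers b ON a.customer_id = b.id

Result:
product  | customer
---------+---------
Router   | Rosa    
Printer  | Victor  
Charger  | Yara    
Cable    | Grace   
Phone    | Yara    
Notebook | Yara    


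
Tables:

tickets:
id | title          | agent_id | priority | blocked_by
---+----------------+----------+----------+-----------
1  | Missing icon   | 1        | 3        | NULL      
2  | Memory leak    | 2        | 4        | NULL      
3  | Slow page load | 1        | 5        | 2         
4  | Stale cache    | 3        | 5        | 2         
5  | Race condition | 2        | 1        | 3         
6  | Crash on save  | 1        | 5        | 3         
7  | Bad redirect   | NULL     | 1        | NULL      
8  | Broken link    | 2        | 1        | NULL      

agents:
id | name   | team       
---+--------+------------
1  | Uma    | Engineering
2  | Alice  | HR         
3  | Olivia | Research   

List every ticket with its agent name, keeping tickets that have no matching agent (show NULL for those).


LEFT JOIN keeps every row from tickets (the left table); where agent_id has no match in agents, the agent columns become NULL. Walk through each ticket:
  - ticket 1 (Missing icon): agent_id=1 -> matches Uma
  - ticket 2 (Memory leak): agent_id=2 -> matches Alice
  - ticket 3 (Slow page load): agent_id=1 -> matches Uma
  - ticket 4 (Stale cache): agent_id=3 -> matches Olivia
  - ticket 5 (Race condition): agent_id=2 -> matches Alice
  - ticket 6 (Crash on save): agent_id=1 -> matches Uma
  - ticket 7 (Bad redirect): agent_id=NULL, no match -> kept with NULL
  - ticket 8 (Broken link): agent_id=2 -> matches Alice
All 8 rows appear; 1 has NULL agent.

SQL:
SELECT a.title, b.name AS agent
FROM tickets a
LEFT JOIN agents b ON a.agent_id = b.id

Result:
title          | agent 
---------------+-------
Missing icon   | Uma   
Memory leak    | Alice 
Slow page load | Uma   
Stale cache    | Olivia
Race condition | Alice 
Crash on save  | Uma   
Bad redirect   | NULL  
Broken link    | Alice 


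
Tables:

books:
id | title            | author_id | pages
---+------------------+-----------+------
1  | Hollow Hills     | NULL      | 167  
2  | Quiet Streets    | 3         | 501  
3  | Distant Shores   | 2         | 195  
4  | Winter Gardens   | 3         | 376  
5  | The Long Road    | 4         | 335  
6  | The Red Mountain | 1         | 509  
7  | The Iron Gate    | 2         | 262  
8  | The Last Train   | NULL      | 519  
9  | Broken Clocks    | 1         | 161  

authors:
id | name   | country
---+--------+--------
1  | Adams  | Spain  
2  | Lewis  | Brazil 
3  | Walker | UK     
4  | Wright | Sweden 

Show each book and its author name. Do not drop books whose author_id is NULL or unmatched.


LEFT JOIN keeps every row from books (the left table); where author_id has no match in authors, the author columns become NULL. Walk through each book:
  - book 1 (Hollow Hills): author_id=NULL, no match -> kept with NULL
  - book 2 (Quiet Streets): author_id=3 -> matches Walker
  - book 3 (Distant Shores): author_id=2 -> matches Lewis
  - book 4 (Winter Gardens): author_id=3 -> matches Walker
  - book 5 (The Long Road): author_id=4 -> matches Wright
  - book 6 (The Red Mountain): author_id=1 -> matches Adams
  - book 7 (The Iron Gate): author_id=2 -> matches Lewis
  - book 8 (The Last Train): author_id=NULL, no match -> kept with NULL
  - book 9 (Broken Clocks): author_id=1 -> matches Adams
All 9 rows appear; 2 have NULL author.

SQL:
SELECT a.title, b.name AS author
FROM books a
LEFT JOIN authors b ON a.author_id = b.id

Result:
title            | author
-----------------+-------
Hollow Hills     | NULL  
Quiet Streets    | Walker
Distant Shores   | Lewis 
Winter Gardens   | Walker
The Long Road    | Wright
The Red Mountain | Adams 
The Iron Gate    | Lewis 
The Last Train   | NULL  
Broken Clocks    | Adams 


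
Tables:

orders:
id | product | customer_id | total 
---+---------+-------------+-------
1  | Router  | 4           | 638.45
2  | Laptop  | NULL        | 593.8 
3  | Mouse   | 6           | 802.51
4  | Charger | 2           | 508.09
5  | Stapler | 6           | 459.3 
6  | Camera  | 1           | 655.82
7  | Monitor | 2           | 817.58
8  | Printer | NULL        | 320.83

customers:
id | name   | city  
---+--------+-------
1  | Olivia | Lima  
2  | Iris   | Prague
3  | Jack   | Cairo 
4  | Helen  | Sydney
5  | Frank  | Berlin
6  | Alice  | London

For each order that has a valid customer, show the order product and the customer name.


INNER JOIN keeps only orders rows whose customer_id matches an id in customers. Walk through each order:
  - order 1 (Router): customer_id=4 -> matches Helen
  - order 2 (Laptop): customer_id=NULL, no match -> dropped
  - order 3 (Mouse): customer_id=6 -> matches Alice
  - order 4 (Charger): customer_id=2 -> matches Iris
  - order 5 (Stapler): customer_id=6 -> matches Alice
  - order 6 (Camera): customer_id=1 -> matches Olivia
  - order 7 (Monitor): customer_id=2 -> matches Iris
  - order 8 (Printer): customer_id=NULL, no match -> dropped
So 2 of 8 rows are dropped.

SQL:
SELECT a.product, b.name AS customer
FROM orders a
INNER JOIN customers b ON a.customer_id = b.id

Result:
product | customer
--------+---------
Router  | Helen   
Mouse   | Alice   
Charger | Iris    
Stapler | Alice   
Camera  | Olivia  
Monitor | Iris    


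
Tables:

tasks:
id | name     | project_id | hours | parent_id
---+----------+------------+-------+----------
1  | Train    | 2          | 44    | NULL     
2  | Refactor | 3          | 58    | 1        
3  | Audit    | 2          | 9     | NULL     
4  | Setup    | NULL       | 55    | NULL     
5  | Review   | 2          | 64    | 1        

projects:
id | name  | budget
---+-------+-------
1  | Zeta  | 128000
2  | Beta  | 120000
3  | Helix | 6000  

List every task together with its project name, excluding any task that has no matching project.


INNER JOIN keeps only tasks rows whose project_id matches an id in projects. Walk through each task:
  - task 1 (Train): project_id=2 -> matches Beta
  - task 2 (Refactor): project_id=3 -> matches Helix
  - task 3 (Audit): project_id=2 -> matches Beta
  - task 4 (Setup): project_id=NULL, no match -> dropped
  - task 5 (Review): project_id=2 -> matches Beta
So 1 of 5 rows is dropped.

SQL:
SELECT a.name, b.name AS project
FROM tasks a
INNER JOIN projects b ON a.project_id = b.id

Result:
name     | project
---------+--------
Train    | Beta   
Refactor | Helix  
Audit    | Beta   
Review   | Beta   


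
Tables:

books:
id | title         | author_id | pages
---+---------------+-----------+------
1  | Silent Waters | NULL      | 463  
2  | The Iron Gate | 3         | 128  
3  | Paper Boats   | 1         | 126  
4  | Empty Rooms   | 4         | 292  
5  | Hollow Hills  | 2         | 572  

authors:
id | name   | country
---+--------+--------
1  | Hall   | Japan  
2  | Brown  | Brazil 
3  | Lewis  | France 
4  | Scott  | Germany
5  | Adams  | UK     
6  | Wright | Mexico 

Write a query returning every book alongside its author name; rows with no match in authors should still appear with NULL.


LEFT JOIN keeps every row from books (the left table); where author_id has no match in authors, the author columns become NULL. Walk through each book:
  - book 1 (Silent Waters): author_id=NULL, no match -> kept with NULL
  - book 2 (The Iron Gate): author_id=3 -> matches Lewis
  - book 3 (Paper Boats): author_id=1 -> matches Hall
  - book 4 (Empty Rooms): author_id=4 -> matches Scott
  - book 5 (Hollow Hills): author_id=2 -> matches Brown
All 5 rows appear; 1 has NULL author.

SQL:
SELECT a.title, b.name AS author
FROM books a
LEFT JOIN authors b ON a.author_id = b.id

Result:
title         | author
--------------+-------
Silent Waters | NULL  
The Iron Gate | Lewis 
Paper Boats   | Hall  
Empty Rooms   | Scott 
Hollow Hills  | Brown 


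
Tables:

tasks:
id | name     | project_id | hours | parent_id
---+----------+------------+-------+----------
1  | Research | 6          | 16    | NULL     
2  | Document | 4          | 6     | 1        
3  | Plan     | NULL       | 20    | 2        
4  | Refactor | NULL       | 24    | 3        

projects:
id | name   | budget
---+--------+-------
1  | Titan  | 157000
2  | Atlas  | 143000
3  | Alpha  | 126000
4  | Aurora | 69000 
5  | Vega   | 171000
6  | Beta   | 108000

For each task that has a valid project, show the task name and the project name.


INNER JOIN keeps only tasks rows whose project_id matches an id in projects. Walk through each task:
  - task 1 (Research): project_id=6 -> matches Beta
  - task 2 (Document): project_id=4 -> matches Aurora
  - task 3 (Plan): project_id=NULL, no match -> dropped
  - task 4 (Refactor): project_id=NULL, no match -> dropped
So 2 of 4 rows are dropped.

SQL:
SELECT a.name, b.name AS project
FROM tasks a
INNER JOIN projects b ON a.project_id = b.id

Result:
name     | project
---------+--------
Research | Beta   
Document | Aurora 


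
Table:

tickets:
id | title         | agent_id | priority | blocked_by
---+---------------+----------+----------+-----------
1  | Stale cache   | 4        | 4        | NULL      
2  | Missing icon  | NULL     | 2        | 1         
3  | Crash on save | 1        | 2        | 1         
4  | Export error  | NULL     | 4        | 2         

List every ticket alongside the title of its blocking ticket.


This is a self-join: tickets is joined to a second copy of itself, matching each row's blocked_by to another row's id. Use LEFT JOIN so rows with blocked_by=NULL are kept.
  - ticket 1 (Stale cache): blocked_by=NULL -> NULL
  - ticket 2 (Missing icon): blocked_by=1 -> Stale cache
  - ticket 3 (Crash on save): blocked_by=1 -> Stale cache
  - ticket 4 (Export error): blocked_by=2 -> Missing icon

SQL:
SELECT a.title AS item, b.title AS blocked_by
FROM tickets a
LEFT JOIN tickets b ON a.blocked_by = b.id

Result:
item          | blocked_by  
--------------+-------------
Stale cache   | NULL        
Missing icon  | Stale cache 
Crash on save | Stale cache 
Export error  | Missing icon


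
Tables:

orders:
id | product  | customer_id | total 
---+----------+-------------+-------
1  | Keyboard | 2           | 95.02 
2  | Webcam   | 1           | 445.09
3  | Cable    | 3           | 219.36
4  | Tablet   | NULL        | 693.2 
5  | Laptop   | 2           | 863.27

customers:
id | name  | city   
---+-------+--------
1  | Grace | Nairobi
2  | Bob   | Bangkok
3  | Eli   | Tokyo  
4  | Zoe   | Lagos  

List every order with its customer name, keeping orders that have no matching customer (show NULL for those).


LEFT JOIN keeps every row from orders (the left table); where customer_id has no match in customers, the customer columns become NULL. Walk through each order:
  - order 1 (Keyboard): customer_id=2 -> matches Bob
  - order 2 (Webcam): customer_id=1 -> matches Grace
  - order 3 (Cable): customer_id=3 -> matches Eli
  - order 4 (Tablet): customer_id=NULL, no match -> kept with NULL
  - order 5 (Laptop): customer_id=2 -> matches Bob
All 5 rows appear; 1 has NULL customer.

SQL:
SELECT a.product, b.name AS customer
FROM orders a
LEFT JOIN customers b ON a.customer_id = b.id

Result:
product  | customer
---------+---------
Keyboard | Bob     
Webcam   | Grace   
Cable    | Eli     
Tablet   | NULL    
Laptop   | Bob     


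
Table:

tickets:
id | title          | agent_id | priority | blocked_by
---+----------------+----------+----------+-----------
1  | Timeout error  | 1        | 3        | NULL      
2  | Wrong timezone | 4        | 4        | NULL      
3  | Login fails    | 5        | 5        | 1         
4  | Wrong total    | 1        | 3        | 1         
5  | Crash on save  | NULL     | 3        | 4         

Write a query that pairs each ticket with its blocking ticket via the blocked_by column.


This is a self-join: tickets is joined to a second copy of itself, matching each row's blocked_by to another row's id. Use LEFT JOIN so rows with blocked_by=NULL are kept.
  - ticket 1 (Timeout error): blocked_by=NULL -> NULL
  - ticket 2 (Wrong timezone): blocked_by=NULL -> NULL
  - ticket 3 (Login fails): blocked_by=1 -> Timeout error
  - ticket 4 (Wrong total): blocked_by=1 -> Timeout error
  - ticket 5 (Crash on save): blocked_by=4 -> Wrong total

SQL:
SELECT a.title AS item, b.title AS blocked_by
FROM tickets a
LEFT JOIN tickets b ON a.blocked_by = b.id

Result:
item           | blocked_by   
---------------+--------------
Timeout error  | NULL         
Wrong timezone | NULL         
Login fails    | Timeout error
Wrong total    | Timeout error
Crash on save  | Wrong total  


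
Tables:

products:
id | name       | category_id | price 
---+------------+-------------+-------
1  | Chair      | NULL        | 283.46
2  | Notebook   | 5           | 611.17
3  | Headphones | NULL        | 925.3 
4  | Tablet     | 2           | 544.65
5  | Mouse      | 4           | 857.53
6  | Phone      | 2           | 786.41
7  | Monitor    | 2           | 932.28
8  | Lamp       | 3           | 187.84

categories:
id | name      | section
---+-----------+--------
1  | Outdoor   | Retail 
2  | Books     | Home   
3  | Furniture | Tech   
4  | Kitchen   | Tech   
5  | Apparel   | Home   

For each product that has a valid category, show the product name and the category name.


INNER JOIN keeps only products rows whose category_id matches an id in categories. Walk through each product:
  - product 1 (Chair): category_id=NULL, no match -> dropped
  - product 2 (Notebook): category_id=5 -> matches Apparel
  - product 3 (Headphones): category_id=NULL, no match -> dropped
  - product 4 (Tablet): category_id=2 -> matches Books
  - product 5 (Mouse): category_id=4 -> matches Kitchen
  - product 6 (Phone): category_id=2 -> matches Books
  - product 7 (Monitor): category_id=2 -> matches Books
  - product 8 (Lamp): category_id=3 -> matches Furniture
So 2 of 8 rows are dropped.

SQL:
SELECT a.name, b.name AS category
FROM products a
INNER JOIN categories b ON a.category_id = b.id

Result:
name     | category 
---------+----------
Notebook | Apparel  
Tablet   | Books    
Mouse    | Kitchen  
Phone    | Books    
Monitor  | Books    
Lamp     | Furniture


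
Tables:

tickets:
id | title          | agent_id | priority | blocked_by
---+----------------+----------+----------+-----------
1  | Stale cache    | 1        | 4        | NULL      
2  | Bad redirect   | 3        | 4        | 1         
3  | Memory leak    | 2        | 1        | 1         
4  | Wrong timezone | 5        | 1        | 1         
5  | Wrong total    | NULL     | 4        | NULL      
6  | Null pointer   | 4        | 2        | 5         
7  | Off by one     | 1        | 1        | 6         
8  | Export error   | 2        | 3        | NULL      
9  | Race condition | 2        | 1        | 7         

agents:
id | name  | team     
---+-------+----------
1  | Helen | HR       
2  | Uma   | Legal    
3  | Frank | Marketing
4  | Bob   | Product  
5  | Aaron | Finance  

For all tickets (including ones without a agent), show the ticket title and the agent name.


LEFT JOIN keeps every row from tickets (the left table); where agent_id has no match in agents, the agent columns become NULL. Walk through each ticket:
  - ticket 1 (Stale cache): agent_id=1 -> matches Helen
  - ticket 2 (Bad redirect): agent_id=3 -> matches Frank
  - ticket 3 (Memory leak): agent_id=2 -> matches Uma
  - ticket 4 (Wrong timezone): agent_id=5 -> matches Aaron
  - ticket 5 (Wrong total): agent_id=NULL, no match -> kept with NULL
  - ticket 6 (Null pointer): agent_id=4 -> matches Bob
  - ticket 7 (Off by one): agent_id=1 -> matches Helen
  - ticket 8 (Export error): agent_id=2 -> matches Uma
  - ticket 9 (Race condition): agent_id=2 -> matches Uma
All 9 rows appear; 1 has NULL agent.

SQL:
SELECT a.title, b.name AS agent
FROM tickets a
LEFT JOIN agents b ON a.agent_id = b.id

Result:
title          | agent
---------------+------
Stale cache    | Helen
Bad redirect   | Frank
Memory leak    | Uma  
Wrong timezone | Aaron
Wrong total    | NULL 
Null pointer   | Bob  
Off by one     | Helen
Export error   | Uma  
Race condition | Uma  


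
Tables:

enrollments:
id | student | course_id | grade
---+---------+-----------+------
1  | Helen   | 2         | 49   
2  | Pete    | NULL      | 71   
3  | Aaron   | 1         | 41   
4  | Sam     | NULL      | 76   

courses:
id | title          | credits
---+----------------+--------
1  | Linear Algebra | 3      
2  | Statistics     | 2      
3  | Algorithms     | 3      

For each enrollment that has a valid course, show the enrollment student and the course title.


INNER JOIN keeps only enrollments rows whose course_id matches an id in courses. Walk through each enrollment:
  - enrollment 1 (Helen): course_id=2 -> matches Statistics
  - enrollment 2 (Pete): course_id=NULL, no match -> dropped
  - enrollment 3 (Aaron): course_id=1 -> matches Linear Algebra
  - enrollment 4 (Sam): course_id=NULL, no match -> dropped
So 2 of 4 rows are dropped.

SQL:
SELECT a.student, b.title AS course
FROM enrollments a
INNER JOIN courses b ON a.course_id = b.id

Result:
student | course        
--------+---------------
Helen   | Statistics    
Aaron   | Linear Algebra


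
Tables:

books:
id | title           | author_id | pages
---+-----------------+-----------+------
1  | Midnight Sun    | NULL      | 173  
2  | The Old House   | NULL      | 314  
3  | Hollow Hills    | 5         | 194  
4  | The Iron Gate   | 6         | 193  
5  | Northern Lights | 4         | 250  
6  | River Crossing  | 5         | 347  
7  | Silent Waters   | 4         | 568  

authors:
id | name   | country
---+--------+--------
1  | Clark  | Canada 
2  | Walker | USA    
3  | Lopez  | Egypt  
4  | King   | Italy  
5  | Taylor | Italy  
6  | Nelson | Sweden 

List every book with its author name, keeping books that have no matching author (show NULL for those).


LEFT JOIN keeps every row from books (the left table); where author_id has no match in authors, the author columns become NULL. Walk through each book:
  - book 1 (Midnight Sun): author_id=NULL, no match -> kept with NULL
  - book 2 (The Old House): author_id=NULL, no match -> kept with NULL
  - book 3 (Hollow Hills): author_id=5 -> matches Taylor
  - book 4 (The Iron Gate): author_id=6 -> matches Nelson
  - book 5 (Northern Lights): author_id=4 -> matches King
  - book 6 (River Crossing): author_id=5 -> matches Taylor
  - book 7 (Silent Waters): author_id=4 -> matches King
All 7 rows appear; 2 have NULL author.

SQL:
SELECT a.title, b.name AS author
FROM books a
LEFT JOIN authors b ON a.author_id = b.id

Result:
title           | author
----------------+-------
Midnight Sun    | NULL  
The Old House   | NULL  
Hollow Hills    | Taylor
The Iron Gate   | Nelson
Northern Lights | King  
River Crossing  | Taylor
Silent Waters   | King  


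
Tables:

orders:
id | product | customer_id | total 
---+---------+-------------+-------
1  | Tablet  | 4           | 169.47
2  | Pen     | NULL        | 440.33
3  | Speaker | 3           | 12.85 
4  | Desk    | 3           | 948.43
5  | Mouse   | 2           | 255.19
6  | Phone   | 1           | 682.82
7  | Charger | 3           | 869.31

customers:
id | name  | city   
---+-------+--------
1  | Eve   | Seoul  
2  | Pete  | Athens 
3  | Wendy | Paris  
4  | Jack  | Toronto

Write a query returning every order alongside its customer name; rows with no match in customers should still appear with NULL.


LEFT JOIN keeps every row from orders (the left table); where customer_id has no match in customers, the customer columns become NULL. Walk through each order:
  - order 1 (Tablet): customer_id=4 -> matches Jack
  - order 2 (Pen): customer_id=NULL, no match -> kept with NULL
  - order 3 (Speaker): customer_id=3 -> matches Wendy
  - order 4 (Desk): customer_id=3 -> matches Wendy
  - order 5 (Mouse): customer_id=2 -> matches Pete
  - order 6 (Phone): customer_id=1 -> matches Eve
  - order 7 (Charger): customer_id=3 -> matches Wendy
All 7 rows appear; 1 has NULL customer.

SQL:
SELECT a.product, b.name AS customer
FROM orders a
LEFT JOIN customers b ON a.customer_id = b.id

Result:
product | customer
--------+---------
Tablet  | Jack    
Pen     | NULL    
Speaker | Wendy   
Desk    | Wendy   
Mouse   | Pete    
Phone   | Eve     
Charger | Wendy   


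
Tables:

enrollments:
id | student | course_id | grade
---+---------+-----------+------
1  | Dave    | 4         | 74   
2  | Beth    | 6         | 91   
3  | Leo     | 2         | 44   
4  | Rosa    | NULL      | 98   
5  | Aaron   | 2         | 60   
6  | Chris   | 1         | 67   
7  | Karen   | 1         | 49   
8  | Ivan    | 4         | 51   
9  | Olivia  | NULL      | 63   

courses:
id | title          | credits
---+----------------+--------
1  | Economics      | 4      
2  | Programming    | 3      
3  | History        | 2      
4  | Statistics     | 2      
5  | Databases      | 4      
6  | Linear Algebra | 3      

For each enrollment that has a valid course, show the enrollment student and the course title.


INNER JOIN keeps only enrollments rows whose course_id matches an id in courses. Walk through each enrollment:
  - enrollment 1 (Dave): course_id=4 -> matches Statistics
  - enrollment 2 (Beth): course_id=6 -> matches Linear Algebra
  - enrollment 3 (Leo): course_id=2 -> matches Programming
  - enrollment 4 (Rosa): course_id=NULL, no match -> dropped
  - enrollment 5 (Aaron): course_id=2 -> matches Programming
  - enrollment 6 (Chris): course_id=1 -> matches Economics
  - enrollment 7 (Karen): course_id=1 -> matches Economics
  - enrollment 8 (Ivan): course_id=4 -> matches Statistics
  - enrollment 9 (Olivia): course_id=NULL, no match -> dropped
So 2 of 9 rows are dropped.

SQL:
SELECT a.student, b.title AS course
FROM enrollments a
INNER JOIN courses b ON a.course_id = b.id

Result:
student | course        
--------+---------------
Dave    | Statistics    
Beth    | Linear Algebra
Leo     | Programming   
Aaron   | Programming   
Chris   | Economics     
Karen   | Economics     
Ivan    | Statistics    
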